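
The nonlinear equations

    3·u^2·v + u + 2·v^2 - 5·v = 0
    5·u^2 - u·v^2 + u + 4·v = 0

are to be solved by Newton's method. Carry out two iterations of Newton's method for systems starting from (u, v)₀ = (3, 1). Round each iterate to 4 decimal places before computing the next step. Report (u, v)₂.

(0.2844, 2.4082)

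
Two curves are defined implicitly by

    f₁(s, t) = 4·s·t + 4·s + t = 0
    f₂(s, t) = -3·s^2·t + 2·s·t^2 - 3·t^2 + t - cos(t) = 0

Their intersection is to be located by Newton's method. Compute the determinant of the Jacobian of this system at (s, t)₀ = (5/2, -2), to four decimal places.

-311.3628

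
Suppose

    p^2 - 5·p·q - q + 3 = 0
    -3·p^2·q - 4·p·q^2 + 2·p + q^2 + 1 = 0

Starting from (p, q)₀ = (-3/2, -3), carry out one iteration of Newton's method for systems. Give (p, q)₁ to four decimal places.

(-0.6164, -2.4390)

At (-3/2, -3): F = (-14.2500, 81.2500).
Jacobian J = [[2·p - 5·q, -5·p - 1], [-6·p·q - 4·q^2 + 2, -3·p^2 - 8·p·q + 2·q]].
At the point, J = [[12.0000, 6.5000], [-61.0000, -48.7500]] (det J = -188.5000).
Solving J·Δ = −F gives Δ = (0.8836, 0.5610).
Then the next iterate is (p, q)₁ = (-0.6164, -2.4390).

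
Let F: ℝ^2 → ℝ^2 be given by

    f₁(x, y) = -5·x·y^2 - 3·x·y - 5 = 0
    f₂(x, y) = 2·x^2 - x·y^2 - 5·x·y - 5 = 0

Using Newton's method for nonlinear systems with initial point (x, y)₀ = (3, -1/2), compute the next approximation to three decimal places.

At (3, -1/2): F = (-4.250, 19.750).
Jacobian J = [[-5·y^2 - 3·y, -10·x·y - 3·x], [4·x - y^2 - 5·y, -2·x·y - 5·x]].
At the point, J = [[0.250, 6.000], [14.250, -12.000]] (det J = -88.500).
Solving J·Δ = −F gives Δ = (-0.763, 0.740).
Then the next iterate is (x, y)₁ = (2.237, 0.240).

(2.237, 0.240)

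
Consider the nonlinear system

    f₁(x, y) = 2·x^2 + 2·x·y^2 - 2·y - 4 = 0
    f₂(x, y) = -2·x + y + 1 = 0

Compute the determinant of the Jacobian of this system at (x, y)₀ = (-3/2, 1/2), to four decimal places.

J = [[4·x + 2·y^2, 4·x·y - 2], [-2, 1]].
At the point, J = [[-5.5000, -5.0000], [-2.0000, 1.0000]].
det J = -15.5000.

-15.5000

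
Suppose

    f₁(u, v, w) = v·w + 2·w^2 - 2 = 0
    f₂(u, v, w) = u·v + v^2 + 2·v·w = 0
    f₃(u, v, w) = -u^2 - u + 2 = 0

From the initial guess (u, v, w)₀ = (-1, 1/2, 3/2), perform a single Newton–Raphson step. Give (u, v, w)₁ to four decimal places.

(-3.0000, 0.5903, 0.9792)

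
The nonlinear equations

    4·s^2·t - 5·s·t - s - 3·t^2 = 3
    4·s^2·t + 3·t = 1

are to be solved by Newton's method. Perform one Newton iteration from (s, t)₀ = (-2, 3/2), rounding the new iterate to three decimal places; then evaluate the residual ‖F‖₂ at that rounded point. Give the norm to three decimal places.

At (-2, 3/2): F = (31.250, 27.500).
Jacobian J = [[8·s·t - 5·t - 1, 4·s^2 - 5·s - 6·t], [8·s·t, 4·s^2 + 3]].
At the point, J = [[-32.500, 17.000], [-24.000, 19.000]] (det J = -209.500).
Solving J·Δ = −F gives Δ = (0.603, -0.686).
Then the next iterate is (s, t)₁ = (-1.397, 0.814).
Re-evaluating at (-1.397, 0.814): F = (8.44944, 7.79644), so ‖F‖₂ = 11.497.

11.497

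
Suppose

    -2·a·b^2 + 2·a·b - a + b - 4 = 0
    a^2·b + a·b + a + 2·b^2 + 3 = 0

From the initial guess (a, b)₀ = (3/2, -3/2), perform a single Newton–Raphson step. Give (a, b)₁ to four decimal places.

At (3/2, -3/2): F = (-18.2500, 3.3750).
Jacobian J = [[-2·b^2 + 2·b - 1, -4·a·b + 2·a + 1], [2·a·b + b + 1, a^2 + a + 4·b]].
At the point, J = [[-8.5000, 13.0000], [-5.0000, -2.2500]] (det J = 84.1250).
Solving J·Δ = −F gives Δ = (0.0334, 1.4257).
Then the next iterate is (a, b)₁ = (1.5334, -0.0743).

(1.5334, -0.0743)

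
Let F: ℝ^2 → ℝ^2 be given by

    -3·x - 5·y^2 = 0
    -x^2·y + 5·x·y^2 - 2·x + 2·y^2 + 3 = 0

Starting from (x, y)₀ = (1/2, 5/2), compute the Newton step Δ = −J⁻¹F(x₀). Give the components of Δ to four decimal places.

(-0.0146, -1.3082)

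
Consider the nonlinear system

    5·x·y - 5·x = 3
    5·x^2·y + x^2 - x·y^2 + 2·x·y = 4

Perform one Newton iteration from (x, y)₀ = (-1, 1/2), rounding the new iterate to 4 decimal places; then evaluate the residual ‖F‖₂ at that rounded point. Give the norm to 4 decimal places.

At (-1, 1/2): F = (-0.5000, -1.2500).
Jacobian J = [[5·y - 5, 5·x], [10·x·y + 2·x - y^2 + 2·y, 5·x^2 - 2·x·y + 2·x]].
At the point, J = [[-2.5000, -5.0000], [-6.2500, 4.0000]] (det J = -41.2500).
Solving J·Δ = −F gives Δ = (-0.2000, 0.0000).
Then the next iterate is (x, y)₁ = (-1.2000, 0.5000).
Re-evaluating at (-1.2000, 0.5000): F = (0.0000, 0.1400), so ‖F‖₂ = 0.1400.

0.1400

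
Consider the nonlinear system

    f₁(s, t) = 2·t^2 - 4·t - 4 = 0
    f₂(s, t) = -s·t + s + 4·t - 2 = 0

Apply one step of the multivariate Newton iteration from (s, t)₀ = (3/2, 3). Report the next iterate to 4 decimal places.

At (3/2, 3): F = (2.0000, 7.0000).
Jacobian J = [[0, 4·t - 4], [-t + 1, -s + 4]].
At the point, J = [[0.0000, 8.0000], [-2.0000, 2.5000]] (det J = 16.0000).
Solving J·Δ = −F gives Δ = (3.1875, -0.2500).
Then the next iterate is (s, t)₁ = (4.6875, 2.7500).

(4.6875, 2.7500)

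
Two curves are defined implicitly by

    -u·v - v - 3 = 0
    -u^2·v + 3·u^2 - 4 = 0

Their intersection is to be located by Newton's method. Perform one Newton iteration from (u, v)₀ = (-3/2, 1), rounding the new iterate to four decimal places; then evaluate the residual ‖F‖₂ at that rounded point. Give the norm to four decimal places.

10.5104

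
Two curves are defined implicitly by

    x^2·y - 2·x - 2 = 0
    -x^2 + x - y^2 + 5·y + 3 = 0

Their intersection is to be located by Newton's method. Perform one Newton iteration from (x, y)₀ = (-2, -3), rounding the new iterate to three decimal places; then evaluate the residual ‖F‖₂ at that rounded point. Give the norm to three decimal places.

5.984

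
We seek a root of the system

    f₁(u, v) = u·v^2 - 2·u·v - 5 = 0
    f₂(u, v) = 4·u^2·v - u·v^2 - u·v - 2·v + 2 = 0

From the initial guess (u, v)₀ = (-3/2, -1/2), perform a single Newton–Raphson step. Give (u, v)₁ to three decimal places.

(-3.548, 1.597)

At (-3/2, -1/2): F = (-6.875, -1.875).
Jacobian J = [[v^2 - 2·v, 2·u·v - 2·u], [8·u·v - v^2 - v, 4·u^2 - 2·u·v - u - 2]].
At the point, J = [[1.250, 4.500], [6.250, 7.000]] (det J = -19.375).
Solving J·Δ = −F gives Δ = (-2.048, 2.097).
Then the next iterate is (u, v)₁ = (-3.548, 1.597).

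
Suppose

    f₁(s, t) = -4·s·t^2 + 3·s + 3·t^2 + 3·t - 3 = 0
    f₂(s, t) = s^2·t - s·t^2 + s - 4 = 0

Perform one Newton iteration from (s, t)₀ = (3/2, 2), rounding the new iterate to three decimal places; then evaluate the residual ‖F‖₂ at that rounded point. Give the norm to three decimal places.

1.136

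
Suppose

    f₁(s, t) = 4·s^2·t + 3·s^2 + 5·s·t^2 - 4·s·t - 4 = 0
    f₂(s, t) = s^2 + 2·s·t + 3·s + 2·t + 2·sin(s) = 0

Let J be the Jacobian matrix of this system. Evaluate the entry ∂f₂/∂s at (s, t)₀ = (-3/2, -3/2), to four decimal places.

-2.8585

∂f₂/∂s = 2·s + 2·t + 2·cos(s) + 3.
At (-3/2, -3/2) this is -2.8585.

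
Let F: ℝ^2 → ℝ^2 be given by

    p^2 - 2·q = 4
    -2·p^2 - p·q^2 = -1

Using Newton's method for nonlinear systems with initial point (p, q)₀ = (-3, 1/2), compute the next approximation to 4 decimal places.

At (-3, 1/2): F = (4.0000, -16.2500).
Jacobian J = [[2·p, -2], [-4·p - q^2, -2·p·q]].
At the point, J = [[-6.0000, -2.0000], [11.7500, 3.0000]] (det J = 5.5000).
Solving J·Δ = −F gives Δ = (3.7273, -9.1818).
Then the next iterate is (p, q)₁ = (0.7273, -8.6818).

(0.7273, -8.6818)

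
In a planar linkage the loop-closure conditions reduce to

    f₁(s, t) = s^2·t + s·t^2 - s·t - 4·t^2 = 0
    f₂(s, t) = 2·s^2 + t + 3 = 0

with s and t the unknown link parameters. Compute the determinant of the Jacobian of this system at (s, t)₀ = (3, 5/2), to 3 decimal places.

J = [[2·s·t + t^2 - t, s^2 + 2·s·t - s - 8·t], [4·s, 1]].
At the point, J = [[18.750, 1.000], [12.000, 1.000]].
det J = 6.750.

6.750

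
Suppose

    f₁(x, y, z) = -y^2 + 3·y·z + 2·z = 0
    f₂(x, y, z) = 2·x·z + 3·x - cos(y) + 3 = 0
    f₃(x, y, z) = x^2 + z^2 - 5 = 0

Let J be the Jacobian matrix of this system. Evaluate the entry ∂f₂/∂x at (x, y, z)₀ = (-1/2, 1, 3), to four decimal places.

∂f₂/∂x = 2·z + 3.
At (-1/2, 1, 3) this is 9.0000.

9.0000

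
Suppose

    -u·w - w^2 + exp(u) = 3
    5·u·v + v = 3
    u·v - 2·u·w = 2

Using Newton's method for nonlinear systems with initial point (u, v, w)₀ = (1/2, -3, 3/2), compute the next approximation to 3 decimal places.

(0.031, -1.152, 0.237)

At (1/2, -3, 3/2): F = (-4.35128, -13.500, -5.000).
Jacobian J = [[-w + exp(u), 0, -u - 2·w], [5·v, 5·u + 1, 0], [v - 2·w, u, -2·u]].
At the point, J = [[0.14872, 0.000, -3.500], [-15.000, 3.500, 0.000], [-6.000, 0.500, -1.000]] (det J = -47.77052).
Solving J·Δ = −F gives Δ = (-0.469, 1.848, -1.263).
Then the next iterate is (u, v, w)₁ = (0.031, -1.152, 0.237).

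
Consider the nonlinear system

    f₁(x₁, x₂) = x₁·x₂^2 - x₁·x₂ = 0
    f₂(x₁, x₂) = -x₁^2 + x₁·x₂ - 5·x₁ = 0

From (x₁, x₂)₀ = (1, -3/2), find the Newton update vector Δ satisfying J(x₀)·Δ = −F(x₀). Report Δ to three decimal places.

(-0.868, 0.124)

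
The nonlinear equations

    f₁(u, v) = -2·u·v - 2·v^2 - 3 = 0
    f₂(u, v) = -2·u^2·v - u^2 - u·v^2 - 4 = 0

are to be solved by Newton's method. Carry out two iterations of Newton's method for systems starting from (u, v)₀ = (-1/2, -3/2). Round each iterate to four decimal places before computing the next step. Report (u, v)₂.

(1.2383, 2.3252)

At (-1/2, -3/2): F = (-9.0000, -2.3750).
Jacobian J = [[-2·v, -2·u - 4·v], [-4·u·v - 2·u - v^2, -2·u^2 - 2·u·v]].
At the point, J = [[3.0000, 7.0000], [-4.2500, -2.0000]] (det J = 23.7500).
Solving J·Δ = −F gives Δ = (-1.4579, 1.9105).
Then the next iterate is (u, v)₁ = (-1.9579, 0.4105).
Round to (-1.9579, 0.4105) and repeat: F = (-1.729585, -10.650645), J = [[-0.8210, 2.2738], [6.962162, -6.059309]].
Δ = (3.1962, 1.9147), so (u, v)₂ = (1.2383, 2.3252).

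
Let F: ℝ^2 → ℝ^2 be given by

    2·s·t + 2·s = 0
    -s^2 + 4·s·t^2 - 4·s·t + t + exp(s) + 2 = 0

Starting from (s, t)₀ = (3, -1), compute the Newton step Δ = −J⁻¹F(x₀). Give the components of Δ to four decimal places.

(-1.6339, 0.0000)

At (3, -1): F = (0.0000, 36.085537).
Jacobian J = [[2·t + 2, 2·s], [-2·s + 4·t^2 - 4·t + exp(s), 8·s·t - 4·s + 1]].
At the point, J = [[0.0000, 6.0000], [22.085537, -35.0000]] (det J = -132.513222).
Solving J·Δ = −F gives Δ = (-1.6339, 0.0000).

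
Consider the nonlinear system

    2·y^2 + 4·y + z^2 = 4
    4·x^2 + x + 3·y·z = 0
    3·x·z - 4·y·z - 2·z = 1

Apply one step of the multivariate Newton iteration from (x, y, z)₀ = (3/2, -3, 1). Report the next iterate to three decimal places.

(0.829, -2.810, 0.260)

At (3/2, -3, 1): F = (3.000, 1.500, 13.500).
Jacobian J = [[0, 4·y + 4, 2·z], [8·x + 1, 3·z, 3·y], [3·z, -4·z, 3·x - 4·y - 2]].
At the point, J = [[0.000, -8.000, 2.000], [13.000, 3.000, -9.000], [3.000, -4.000, 14.500]] (det J = 1602.000).
Solving J·Δ = −F gives Δ = (-0.671, 0.190, -0.740).
Then the next iterate is (x, y, z)₁ = (0.829, -2.810, 0.260).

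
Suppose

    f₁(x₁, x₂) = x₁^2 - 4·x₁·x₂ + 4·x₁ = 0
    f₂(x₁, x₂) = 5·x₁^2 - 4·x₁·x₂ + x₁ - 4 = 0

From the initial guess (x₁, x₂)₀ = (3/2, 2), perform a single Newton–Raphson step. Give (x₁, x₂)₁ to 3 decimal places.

(1.444, 1.384)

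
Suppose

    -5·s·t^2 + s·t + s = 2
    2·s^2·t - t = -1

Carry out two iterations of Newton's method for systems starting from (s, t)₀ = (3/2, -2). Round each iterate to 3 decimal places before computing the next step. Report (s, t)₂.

(1.265, -0.452)

At (3/2, -2): F = (-33.500, -6.000).
Jacobian J = [[-5·t^2 + t + 1, -10·s·t + s], [4·s·t, 2·s^2 - 1]].
At the point, J = [[-21.000, 31.500], [-12.000, 3.500]] (det J = 304.500).
Solving J·Δ = −F gives Δ = (-0.236, 0.906).
Then the next iterate is (s, t)₁ = (1.264, -1.094).
Round to (1.264, -1.094) and repeat: F = (-9.68282, -1.40176), J = [[-6.07818, 15.09216], [-5.53126, 2.19539]].
Δ = (0.001, 0.642), so (s, t)₂ = (1.265, -0.452).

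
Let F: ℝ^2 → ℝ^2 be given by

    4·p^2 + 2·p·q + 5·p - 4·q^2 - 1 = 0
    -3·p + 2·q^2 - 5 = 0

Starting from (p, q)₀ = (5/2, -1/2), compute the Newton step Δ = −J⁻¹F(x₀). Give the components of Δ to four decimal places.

(2.0000, -9.0000)

At (5/2, -1/2): F = (33.0000, -12.0000).
Jacobian J = [[8·p + 2·q + 5, 2·p - 8·q], [-3, 4·q]].
At the point, J = [[24.0000, 9.0000], [-3.0000, -2.0000]] (det J = -21.0000).
Solving J·Δ = −F gives Δ = (2.0000, -9.0000).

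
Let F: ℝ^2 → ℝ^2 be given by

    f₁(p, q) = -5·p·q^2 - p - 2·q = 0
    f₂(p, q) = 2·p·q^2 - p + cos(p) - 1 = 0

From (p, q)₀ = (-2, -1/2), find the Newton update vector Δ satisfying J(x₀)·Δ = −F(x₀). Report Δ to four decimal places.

At (-2, -1/2): F = (5.5000, -0.416147).
Jacobian J = [[-5·q^2 - 1, -10·p·q - 2], [2·q^2 - sin(p) - 1, 4·p·q]].
At the point, J = [[-2.2500, -12.0000], [0.409297, 4.0000]] (det J = -4.088431).
Solving J·Δ = −F gives Δ = (4.1596, -0.3216).

(4.1596, -0.3216)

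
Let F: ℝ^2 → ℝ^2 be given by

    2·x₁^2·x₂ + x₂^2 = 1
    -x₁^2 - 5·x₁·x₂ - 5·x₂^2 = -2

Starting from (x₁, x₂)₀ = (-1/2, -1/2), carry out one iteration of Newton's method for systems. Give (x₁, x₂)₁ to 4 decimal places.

(0.3514, -0.7973)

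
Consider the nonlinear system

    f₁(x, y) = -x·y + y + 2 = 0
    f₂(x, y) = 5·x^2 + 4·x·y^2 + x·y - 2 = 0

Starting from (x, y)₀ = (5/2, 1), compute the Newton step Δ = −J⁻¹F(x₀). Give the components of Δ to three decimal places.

At (5/2, 1): F = (0.500, 41.750).
Jacobian J = [[-y, -x + 1], [10·x + 4·y^2 + y, 8·x·y + x]].
At the point, J = [[-1.000, -1.500], [30.000, 22.500]] (det J = 22.500).
Solving J·Δ = −F gives Δ = (-3.283, 2.522).

(-3.283, 2.522)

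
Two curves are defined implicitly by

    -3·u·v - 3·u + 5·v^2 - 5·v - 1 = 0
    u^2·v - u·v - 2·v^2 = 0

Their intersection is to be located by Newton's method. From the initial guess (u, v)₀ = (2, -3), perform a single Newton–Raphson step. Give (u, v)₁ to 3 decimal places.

At (2, -3): F = (71.000, -24.000).
Jacobian J = [[-3·v - 3, -3·u + 10·v - 5], [2·u·v - v, u^2 - u - 4·v]].
At the point, J = [[6.000, -41.000], [-9.000, 14.000]] (det J = -285.000).
Solving J·Δ = −F gives Δ = (0.035, 1.737).
Then the next iterate is (u, v)₁ = (2.035, -1.263).

(2.035, -1.263)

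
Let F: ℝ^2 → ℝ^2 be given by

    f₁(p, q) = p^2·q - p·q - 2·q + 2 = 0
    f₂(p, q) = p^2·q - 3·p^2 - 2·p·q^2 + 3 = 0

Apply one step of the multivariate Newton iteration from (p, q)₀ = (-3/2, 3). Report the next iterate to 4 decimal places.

(-1.0541, 1.9149)

At (-3/2, 3): F = (7.2500, 30.0000).
Jacobian J = [[2·p·q - q, p^2 - p - 2], [2·p·q - 6·p - 2·q^2, p^2 - 4·p·q]].
At the point, J = [[-12.0000, 1.7500], [-18.0000, 20.2500]] (det J = -211.5000).
Solving J·Δ = −F gives Δ = (0.4459, -1.0851).
Then the next iterate is (p, q)₁ = (-1.0541, 1.9149).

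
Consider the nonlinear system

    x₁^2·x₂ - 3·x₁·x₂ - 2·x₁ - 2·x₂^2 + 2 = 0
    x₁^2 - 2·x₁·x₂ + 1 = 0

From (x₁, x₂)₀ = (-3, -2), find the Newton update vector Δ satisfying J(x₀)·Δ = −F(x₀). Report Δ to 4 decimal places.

At (-3, -2): F = (-36.0000, -2.0000).
Jacobian J = [[2·x₁·x₂ - 3·x₂ - 2, x₁^2 - 3·x₁ - 4·x₂], [2·x₁ - 2·x₂, -2·x₁]].
At the point, J = [[16.0000, 26.0000], [-2.0000, 6.0000]] (det J = 148.0000).
Solving J·Δ = −F gives Δ = (1.1081, 0.7027).

(1.1081, 0.7027)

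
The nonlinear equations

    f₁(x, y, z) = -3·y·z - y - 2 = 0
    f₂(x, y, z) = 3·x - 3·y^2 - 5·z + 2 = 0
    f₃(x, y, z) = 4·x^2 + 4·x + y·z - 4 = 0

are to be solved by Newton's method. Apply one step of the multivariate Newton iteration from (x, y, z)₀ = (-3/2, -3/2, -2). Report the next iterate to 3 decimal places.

(-1.675, -0.790, -0.678)

At (-3/2, -3/2, -2): F = (-9.500, 0.750, 2.000).
Jacobian J = [[0, -3·z - 1, -3·y], [3, -6·y, -5], [8·x + 4, z, y]].
At the point, J = [[0.000, 5.000, 4.500], [3.000, 9.000, -5.000], [-8.000, -2.000, -1.500]] (det J = 519.500).
Solving J·Δ = −F gives Δ = (-0.175, 0.710, 1.322).
Then the next iterate is (x, y, z)₁ = (-1.675, -0.790, -0.678).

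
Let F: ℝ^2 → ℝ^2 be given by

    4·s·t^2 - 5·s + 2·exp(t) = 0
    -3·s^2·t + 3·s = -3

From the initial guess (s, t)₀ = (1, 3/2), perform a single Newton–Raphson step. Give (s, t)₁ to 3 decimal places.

At (1, 3/2): F = (12.96338, 1.500).
Jacobian J = [[4·t^2 - 5, 8·s·t + 2·exp(t)], [-6·s·t + 3, -3·s^2]].
At the point, J = [[4.000, 20.96338], [-6.000, -3.000]] (det J = 113.78027).
Solving J·Δ = −F gives Δ = (0.618, -0.736).
Then the next iterate is (s, t)₁ = (1.618, 0.764).

(1.618, 0.764)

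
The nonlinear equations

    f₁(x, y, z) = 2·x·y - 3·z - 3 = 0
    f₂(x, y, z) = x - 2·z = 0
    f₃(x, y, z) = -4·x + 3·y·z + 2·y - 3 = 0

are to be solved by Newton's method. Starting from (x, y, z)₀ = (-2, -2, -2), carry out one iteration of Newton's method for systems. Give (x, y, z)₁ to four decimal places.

At (-2, -2, -2): F = (11.0000, 2.0000, 13.0000).
Jacobian J = [[2·y, 2·x, -3], [1, 0, -2], [-4, 3·z + 2, 3·y]].
At the point, J = [[-4.0000, -4.0000, -3.0000], [1.0000, 0.0000, -2.0000], [-4.0000, -4.0000, -6.0000]] (det J = -12.0000).
Solving J·Δ = −F gives Δ = (-0.6667, 2.9167, 0.6667).
Then the next iterate is (x, y, z)₁ = (-2.6667, 0.9167, -1.3333).

(-2.6667, 0.9167, -1.3333)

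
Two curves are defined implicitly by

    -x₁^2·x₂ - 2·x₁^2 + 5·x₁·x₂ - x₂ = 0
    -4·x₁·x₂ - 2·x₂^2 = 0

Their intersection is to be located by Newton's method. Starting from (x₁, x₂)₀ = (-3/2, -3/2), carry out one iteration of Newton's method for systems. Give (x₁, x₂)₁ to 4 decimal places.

At (-3/2, -3/2): F = (11.6250, -13.5000).
Jacobian J = [[-2·x₁·x₂ - 4·x₁ + 5·x₂, -x₁^2 + 5·x₁ - 1], [-4·x₂, -4·x₁ - 4·x₂]].
At the point, J = [[-6.0000, -10.7500], [6.0000, 12.0000]] (det J = -7.5000).
Solving J·Δ = −F gives Δ = (-0.7500, 1.5000).
Then the next iterate is (x₁, x₂)₁ = (-2.2500, 0.0000).

(-2.2500, 0.0000)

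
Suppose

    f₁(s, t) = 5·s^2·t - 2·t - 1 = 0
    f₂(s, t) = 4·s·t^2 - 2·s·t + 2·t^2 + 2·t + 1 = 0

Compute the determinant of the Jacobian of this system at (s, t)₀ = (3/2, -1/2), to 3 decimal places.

J = [[10·s·t, 5·s^2 - 2], [4·t^2 - 2·t, 8·s·t - 2·s + 4·t + 2]].
At the point, J = [[-7.500, 9.250], [2.000, -9.000]].
det J = 49.000.

49.000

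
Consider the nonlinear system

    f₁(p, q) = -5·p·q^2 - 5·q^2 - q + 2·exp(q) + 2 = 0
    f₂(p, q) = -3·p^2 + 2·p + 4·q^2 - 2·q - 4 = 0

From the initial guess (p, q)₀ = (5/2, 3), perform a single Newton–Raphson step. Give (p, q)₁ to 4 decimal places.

At (5/2, 3): F = (-118.328926, 12.2500).
Jacobian J = [[-5·q^2, -10·p·q - 10·q + 2·exp(q) - 1], [-6·p + 2, 8·q - 2]].
At the point, J = [[-45.0000, -65.828926], [-13.0000, 22.0000]] (det J = -1845.776040).
Solving J·Δ = −F gives Δ = (-0.9735, -1.1321).
Then the next iterate is (p, q)₁ = (1.5265, 1.8679).

(1.5265, 1.8679)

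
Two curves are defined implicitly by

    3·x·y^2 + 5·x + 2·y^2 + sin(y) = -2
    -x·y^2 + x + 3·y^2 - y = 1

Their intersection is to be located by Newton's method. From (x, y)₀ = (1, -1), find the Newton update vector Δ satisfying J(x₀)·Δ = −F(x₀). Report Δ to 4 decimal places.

At (1, -1): F = (11.158529, 3.0000).
Jacobian J = [[3·y^2 + 5, 6·x·y + 4·y + cos(y)], [-y^2 + 1, -2·x·y + 6·y - 1]].
At the point, J = [[8.0000, -9.459698], [0.0000, -5.0000]] (det J = -40.0000).
Solving J·Δ = −F gives Δ = (-0.6853, 0.6000).

(-0.6853, 0.6000)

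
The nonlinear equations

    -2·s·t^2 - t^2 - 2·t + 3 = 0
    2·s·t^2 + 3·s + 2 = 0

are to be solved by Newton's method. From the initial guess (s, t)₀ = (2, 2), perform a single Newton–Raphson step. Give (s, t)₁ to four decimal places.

(0.3158, 1.6579)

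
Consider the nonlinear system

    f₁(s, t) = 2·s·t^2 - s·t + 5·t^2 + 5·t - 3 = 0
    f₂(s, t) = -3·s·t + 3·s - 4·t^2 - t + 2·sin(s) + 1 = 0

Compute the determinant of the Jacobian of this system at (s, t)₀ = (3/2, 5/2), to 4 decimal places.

J = [[2·t^2 - t, 4·s·t - s + 10·t + 5], [-3·t + 2·cos(s) + 3, -3·s - 8·t - 1]].
At the point, J = [[10.0000, 43.5000], [-4.358526, -25.5000]].
det J = -65.4041.

-65.4041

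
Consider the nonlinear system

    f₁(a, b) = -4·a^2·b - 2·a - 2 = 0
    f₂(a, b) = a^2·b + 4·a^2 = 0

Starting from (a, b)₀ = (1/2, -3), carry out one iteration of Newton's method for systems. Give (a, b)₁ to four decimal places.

(0.4286, -3.7143)

At (1/2, -3): F = (0.0000, 0.2500).
Jacobian J = [[-8·a·b - 2, -4·a^2], [2·a·b + 8·a, a^2]].
At the point, J = [[10.0000, -1.0000], [1.0000, 0.2500]] (det J = 3.5000).
Solving J·Δ = −F gives Δ = (-0.0714, -0.7143).
Then the next iterate is (a, b)₁ = (0.4286, -3.7143).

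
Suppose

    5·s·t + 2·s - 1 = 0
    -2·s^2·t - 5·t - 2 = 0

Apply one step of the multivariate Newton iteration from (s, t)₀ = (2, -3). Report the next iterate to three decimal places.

At (2, -3): F = (-27.000, 37.000).
Jacobian J = [[5·t + 2, 5·s], [-4·s·t, -2·s^2 - 5]].
At the point, J = [[-13.000, 10.000], [24.000, -13.000]] (det J = -71.000).
Solving J·Δ = −F gives Δ = (-0.268, 2.352).
Then the next iterate is (s, t)₁ = (1.732, -0.648).

(1.732, -0.648)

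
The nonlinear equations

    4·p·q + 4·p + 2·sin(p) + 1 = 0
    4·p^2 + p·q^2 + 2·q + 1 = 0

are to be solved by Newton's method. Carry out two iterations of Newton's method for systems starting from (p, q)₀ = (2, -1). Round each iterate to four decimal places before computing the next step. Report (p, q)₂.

(0.5430, -1.7652)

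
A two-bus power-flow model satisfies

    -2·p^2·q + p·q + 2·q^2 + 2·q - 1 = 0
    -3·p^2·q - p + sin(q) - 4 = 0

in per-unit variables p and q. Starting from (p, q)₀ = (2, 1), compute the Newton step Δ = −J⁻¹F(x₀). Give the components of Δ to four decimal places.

At (2, 1): F = (-3.0000, -17.158529).
Jacobian J = [[-4·p·q + q, -2·p^2 + p + 4·q + 2], [-6·p·q - 1, -3·p^2 + cos(q)]].
At the point, J = [[-7.0000, 0.0000], [-13.0000, -11.459698]] (det J = 80.217884).
Solving J·Δ = −F gives Δ = (-0.4286, -1.0111).

(-0.4286, -1.0111)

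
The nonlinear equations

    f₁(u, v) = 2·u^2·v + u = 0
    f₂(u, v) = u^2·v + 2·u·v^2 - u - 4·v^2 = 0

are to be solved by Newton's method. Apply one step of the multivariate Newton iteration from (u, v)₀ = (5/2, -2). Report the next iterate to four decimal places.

(19.0476, 24.9524)

At (5/2, -2): F = (-22.5000, -11.0000).
Jacobian J = [[4·u·v + 1, 2·u^2], [2·u·v + 2·v^2 - 1, u^2 + 4·u·v - 8·v]].
At the point, J = [[-19.0000, 12.5000], [-3.0000, 2.2500]] (det J = -5.2500).
Solving J·Δ = −F gives Δ = (16.5476, 26.9524).
Then the next iterate is (u, v)₁ = (19.0476, 24.9524).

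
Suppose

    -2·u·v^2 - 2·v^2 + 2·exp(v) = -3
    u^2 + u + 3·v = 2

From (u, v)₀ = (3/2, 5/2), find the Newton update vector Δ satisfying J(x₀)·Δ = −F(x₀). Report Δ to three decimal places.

(-0.165, -2.863)

At (3/2, 5/2): F = (-3.88501, 9.250).
Jacobian J = [[-2·v^2, -4·u·v - 4·v + 2·exp(v)], [2·u + 1, 3]].
At the point, J = [[-12.500, -0.63501], [4.000, 3.000]] (det J = -34.95995).
Solving J·Δ = −F gives Δ = (-0.165, -2.863).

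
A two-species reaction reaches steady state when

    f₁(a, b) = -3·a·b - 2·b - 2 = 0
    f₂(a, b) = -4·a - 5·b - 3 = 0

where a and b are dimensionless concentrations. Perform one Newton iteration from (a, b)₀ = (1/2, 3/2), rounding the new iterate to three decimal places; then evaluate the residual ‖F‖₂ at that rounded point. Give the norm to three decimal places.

8.485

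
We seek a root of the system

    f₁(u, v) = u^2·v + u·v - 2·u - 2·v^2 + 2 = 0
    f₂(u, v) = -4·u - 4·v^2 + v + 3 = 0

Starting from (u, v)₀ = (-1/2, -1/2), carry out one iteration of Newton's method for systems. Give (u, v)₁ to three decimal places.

(1.833, 0.667)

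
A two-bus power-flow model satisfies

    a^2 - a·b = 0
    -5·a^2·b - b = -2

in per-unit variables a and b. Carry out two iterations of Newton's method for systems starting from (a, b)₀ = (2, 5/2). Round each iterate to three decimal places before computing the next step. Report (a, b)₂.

At (2, 5/2): F = (-1.000, -50.500).
Jacobian J = [[2·a - b, -a], [-10·a·b, -5·a^2 - 1]].
At the point, J = [[1.500, -2.000], [-50.000, -21.000]] (det J = -131.500).
Solving J·Δ = −F gives Δ = (-0.608, -0.956).
Then the next iterate is (a, b)₁ = (1.392, 1.544).
Round to (1.392, 1.544) and repeat: F = (-0.21158, -14.50277), J = [[1.240, -1.392], [-21.49248, -10.68832]].
Δ = (-0.415, -0.522), so (a, b)₂ = (0.977, 1.022).

(0.977, 1.022)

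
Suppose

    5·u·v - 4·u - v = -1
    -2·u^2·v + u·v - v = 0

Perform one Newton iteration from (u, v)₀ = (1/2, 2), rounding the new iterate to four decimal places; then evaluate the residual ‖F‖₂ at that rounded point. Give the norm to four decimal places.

At (1/2, 2): F = (2.0000, -2.0000).
Jacobian J = [[5·v - 4, 5·u - 1], [-4·u·v + v, -2·u^2 + u - 1]].
At the point, J = [[6.0000, 1.5000], [-2.0000, -1.0000]] (det J = -3.0000).
Solving J·Δ = −F gives Δ = (0.3333, -2.6667).
Then the next iterate is (u, v)₁ = (0.8333, -0.6667).
Re-evaluating at (0.8333, -0.6667): F = (-4.444306, 1.037037), so ‖F‖₂ = 4.5637.

4.5637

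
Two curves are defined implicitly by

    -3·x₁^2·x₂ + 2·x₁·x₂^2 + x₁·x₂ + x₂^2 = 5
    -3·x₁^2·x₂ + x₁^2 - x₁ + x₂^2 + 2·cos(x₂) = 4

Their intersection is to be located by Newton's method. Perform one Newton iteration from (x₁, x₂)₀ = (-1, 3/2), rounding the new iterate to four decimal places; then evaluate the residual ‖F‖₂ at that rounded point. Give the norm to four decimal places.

5.0883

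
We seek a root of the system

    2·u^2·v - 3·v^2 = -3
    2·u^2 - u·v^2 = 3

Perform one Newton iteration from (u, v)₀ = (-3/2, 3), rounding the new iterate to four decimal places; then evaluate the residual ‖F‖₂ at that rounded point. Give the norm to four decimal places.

4.2780

At (-3/2, 3): F = (-10.5000, 15.0000).
Jacobian J = [[4·u·v, 2·u^2 - 6·v], [4·u - v^2, -2·u·v]].
At the point, J = [[-18.0000, -13.5000], [-15.0000, 9.0000]] (det J = -364.5000).
Solving J·Δ = −F gives Δ = (0.2963, -1.1728).
Then the next iterate is (u, v)₁ = (-1.2037, 1.8272).
Re-evaluating at (-1.2037, 1.8272): F = (-1.721142, 3.916532), so ‖F‖₂ = 4.2780.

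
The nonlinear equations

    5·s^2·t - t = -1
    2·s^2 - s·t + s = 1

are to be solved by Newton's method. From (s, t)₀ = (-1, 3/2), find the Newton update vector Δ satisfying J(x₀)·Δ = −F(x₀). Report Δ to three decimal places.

At (-1, 3/2): F = (7.000, 1.500).
Jacobian J = [[10·s·t, 5·s^2 - 1], [4·s - t + 1, -s]].
At the point, J = [[-15.000, 4.000], [-4.500, 1.000]] (det J = 3.000).
Solving J·Δ = −F gives Δ = (-0.333, -3.000).

(-0.333, -3.000)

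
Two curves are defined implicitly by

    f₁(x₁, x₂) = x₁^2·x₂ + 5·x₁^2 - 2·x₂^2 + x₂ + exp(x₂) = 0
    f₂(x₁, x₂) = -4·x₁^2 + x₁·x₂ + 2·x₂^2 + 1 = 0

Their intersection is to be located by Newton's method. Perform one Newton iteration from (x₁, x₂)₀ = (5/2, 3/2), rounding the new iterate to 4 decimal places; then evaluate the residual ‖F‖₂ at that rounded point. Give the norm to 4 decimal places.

12.5299

At (5/2, 3/2): F = (42.106689, -15.7500).
Jacobian J = [[2·x₁·x₂ + 10·x₁, x₁^2 - 4·x₂ + exp(x₂) + 1], [-8·x₁ + x₂, x₁ + 4·x₂]].
At the point, J = [[32.5000, 5.731689], [-18.5000, 8.5000]] (det J = 382.286248).
Solving J·Δ = −F gives Δ = (-1.1724, -0.6987).
Then the next iterate is (x₁, x₂)₁ = (1.3276, 0.8013).
Re-evaluating at (1.3276, 0.8013): F = (11.970490, -3.702118), so ‖F‖₂ = 12.5299.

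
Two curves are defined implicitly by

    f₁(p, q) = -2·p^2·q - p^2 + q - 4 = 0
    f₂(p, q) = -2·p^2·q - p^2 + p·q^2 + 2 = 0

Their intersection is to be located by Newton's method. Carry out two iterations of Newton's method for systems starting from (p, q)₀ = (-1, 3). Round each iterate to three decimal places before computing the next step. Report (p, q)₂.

(-0.096, 3.533)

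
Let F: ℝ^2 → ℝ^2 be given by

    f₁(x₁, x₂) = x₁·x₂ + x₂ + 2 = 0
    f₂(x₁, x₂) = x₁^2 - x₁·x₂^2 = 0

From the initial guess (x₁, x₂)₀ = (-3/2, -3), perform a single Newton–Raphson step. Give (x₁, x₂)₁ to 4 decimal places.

At (-3/2, -3): F = (3.5000, 15.7500).
Jacobian J = [[x₂, x₁ + 1], [2·x₁ - x₂^2, -2·x₁·x₂]].
At the point, J = [[-3.0000, -0.5000], [-12.0000, -9.0000]] (det J = 21.0000).
Solving J·Δ = −F gives Δ = (1.1250, 0.2500).
Then the next iterate is (x₁, x₂)₁ = (-0.3750, -2.7500).

(-0.3750, -2.7500)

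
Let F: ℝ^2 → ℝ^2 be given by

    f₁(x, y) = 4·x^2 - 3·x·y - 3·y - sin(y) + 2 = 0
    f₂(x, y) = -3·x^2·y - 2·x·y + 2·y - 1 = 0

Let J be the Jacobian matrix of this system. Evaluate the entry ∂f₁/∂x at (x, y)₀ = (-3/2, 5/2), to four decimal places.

-19.5000

∂f₁/∂x = 8·x - 3·y.
At (-3/2, 5/2) this is -19.5000.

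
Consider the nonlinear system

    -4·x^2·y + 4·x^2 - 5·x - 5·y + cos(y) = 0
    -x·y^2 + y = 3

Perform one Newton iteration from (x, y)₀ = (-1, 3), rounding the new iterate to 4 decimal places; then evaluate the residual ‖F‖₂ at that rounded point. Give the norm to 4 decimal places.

5482.6392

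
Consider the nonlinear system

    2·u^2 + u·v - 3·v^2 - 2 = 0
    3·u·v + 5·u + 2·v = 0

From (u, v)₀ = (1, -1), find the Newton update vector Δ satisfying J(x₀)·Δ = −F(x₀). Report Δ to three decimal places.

At (1, -1): F = (-4.000, 0.000).
Jacobian J = [[4·u + v, u - 6·v], [3·v + 5, 3·u + 2]].
At the point, J = [[3.000, 7.000], [2.000, 5.000]] (det J = 1.000).
Solving J·Δ = −F gives Δ = (20.000, -8.000).

(20.000, -8.000)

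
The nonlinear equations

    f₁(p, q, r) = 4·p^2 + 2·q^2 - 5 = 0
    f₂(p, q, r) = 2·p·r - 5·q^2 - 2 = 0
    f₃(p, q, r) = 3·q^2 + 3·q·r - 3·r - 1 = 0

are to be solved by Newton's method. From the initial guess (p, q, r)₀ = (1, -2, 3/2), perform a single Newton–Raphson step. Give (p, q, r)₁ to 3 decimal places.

(1.165, -0.960, 0.356)

At (1, -2, 3/2): F = (7.000, -19.000, -2.500).
Jacobian J = [[8·p, 4·q, 0], [2·r, -10·q, 2·p], [0, 6·q + 3·r, 3·q - 3]].
At the point, J = [[8.000, -8.000, 0.000], [3.000, 20.000, 2.000], [0.000, -7.500, -9.000]] (det J = -1536.000).
Solving J·Δ = −F gives Δ = (0.165, 1.040, -1.144).
Then the next iterate is (p, q, r)₁ = (1.165, -0.960, 0.356).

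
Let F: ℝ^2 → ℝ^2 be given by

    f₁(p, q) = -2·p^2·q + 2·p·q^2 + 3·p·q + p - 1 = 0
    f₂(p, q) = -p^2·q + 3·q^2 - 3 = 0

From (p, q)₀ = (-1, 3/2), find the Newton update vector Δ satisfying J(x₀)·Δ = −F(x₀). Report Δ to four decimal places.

(0.5419, -0.4845)

At (-1, 3/2): F = (-14.0000, 2.2500).
Jacobian J = [[-4·p·q + 2·q^2 + 3·q + 1, -2·p^2 + 4·p·q + 3·p], [-2·p·q, -p^2 + 6·q]].
At the point, J = [[16.0000, -11.0000], [3.0000, 8.0000]] (det J = 161.0000).
Solving J·Δ = −F gives Δ = (0.5419, -0.4845).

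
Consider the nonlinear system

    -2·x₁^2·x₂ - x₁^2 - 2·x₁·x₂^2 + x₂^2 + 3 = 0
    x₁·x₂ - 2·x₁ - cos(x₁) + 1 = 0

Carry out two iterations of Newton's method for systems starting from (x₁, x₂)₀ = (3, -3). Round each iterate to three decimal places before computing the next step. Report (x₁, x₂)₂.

At (3, -3): F = (3.000, -13.01001).
Jacobian J = [[-4·x₁·x₂ - 2·x₁ - 2·x₂^2, -2·x₁^2 - 4·x₁·x₂ + 2·x₂], [x₂ + sin(x₁) - 2, x₁]].
At the point, J = [[12.000, 12.000], [-4.85888, 3.000]] (det J = 94.30656).
Solving J·Δ = −F gives Δ = (-1.751, 1.501).
Then the next iterate is (x₁, x₂)₁ = (1.249, -1.499).
Round to (1.249, -1.499) and repeat: F = (2.75087, -3.68652), J = [[0.49700, 1.37100], [-2.55033, 1.249]].
Δ = (-2.062, -1.259), so (x₁, x₂)₂ = (-0.813, -2.758).

(-0.813, -2.758)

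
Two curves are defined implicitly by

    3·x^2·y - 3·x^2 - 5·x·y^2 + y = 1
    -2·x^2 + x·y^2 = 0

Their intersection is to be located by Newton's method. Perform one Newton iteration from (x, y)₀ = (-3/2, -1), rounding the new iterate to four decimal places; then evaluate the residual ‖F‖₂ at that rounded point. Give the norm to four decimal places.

2.9975

At (-3/2, -1): F = (-8.0000, -6.0000).
Jacobian J = [[6·x·y - 6·x - 5·y^2, 3·x^2 - 10·x·y + 1], [-4·x + y^2, 2·x·y]].
At the point, J = [[13.0000, -7.2500], [7.0000, 3.0000]] (det J = 89.7500).
Solving J·Δ = −F gives Δ = (0.7521, 0.2451).
Then the next iterate is (x, y)₁ = (-0.7479, -0.7549).
Re-evaluating at (-0.7479, -0.7549): F = (-2.568689, -1.544918), so ‖F‖₂ = 2.9975.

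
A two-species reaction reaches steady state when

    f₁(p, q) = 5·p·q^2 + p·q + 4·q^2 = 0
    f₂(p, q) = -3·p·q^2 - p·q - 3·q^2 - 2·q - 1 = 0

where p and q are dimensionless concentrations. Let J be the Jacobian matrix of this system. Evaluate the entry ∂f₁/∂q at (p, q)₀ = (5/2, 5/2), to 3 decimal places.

85.000

∂f₁/∂q = 10·p·q + p + 8·q.
At (5/2, 5/2) this is 85.000.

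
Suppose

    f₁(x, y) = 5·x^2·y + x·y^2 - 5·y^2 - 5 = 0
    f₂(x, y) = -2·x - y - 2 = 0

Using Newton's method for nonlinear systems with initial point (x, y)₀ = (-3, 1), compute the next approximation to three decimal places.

(-1.632, 1.264)

At (-3, 1): F = (32.000, 3.000).
Jacobian J = [[10·x·y + y^2, 5·x^2 + 2·x·y - 10·y], [-2, -1]].
At the point, J = [[-29.000, 29.000], [-2.000, -1.000]] (det J = 87.000).
Solving J·Δ = −F gives Δ = (1.368, 0.264).
Then the next iterate is (x, y)₁ = (-1.632, 1.264).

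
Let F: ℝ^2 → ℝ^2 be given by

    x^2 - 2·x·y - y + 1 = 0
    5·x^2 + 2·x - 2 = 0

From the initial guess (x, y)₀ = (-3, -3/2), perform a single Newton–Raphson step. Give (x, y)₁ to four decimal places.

(-1.6786, -1.2071)

At (-3, -3/2): F = (2.5000, 37.0000).
Jacobian J = [[2·x - 2·y, -2·x - 1], [10·x + 2, 0]].
At the point, J = [[-3.0000, 5.0000], [-28.0000, 0.0000]] (det J = 140.0000).
Solving J·Δ = −F gives Δ = (1.3214, 0.2929).
Then the next iterate is (x, y)₁ = (-1.6786, -1.2071).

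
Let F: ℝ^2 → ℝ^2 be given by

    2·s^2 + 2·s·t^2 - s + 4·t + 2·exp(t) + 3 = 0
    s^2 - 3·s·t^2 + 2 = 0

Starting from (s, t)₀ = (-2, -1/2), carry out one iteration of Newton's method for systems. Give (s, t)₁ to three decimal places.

(-0.561, -0.389)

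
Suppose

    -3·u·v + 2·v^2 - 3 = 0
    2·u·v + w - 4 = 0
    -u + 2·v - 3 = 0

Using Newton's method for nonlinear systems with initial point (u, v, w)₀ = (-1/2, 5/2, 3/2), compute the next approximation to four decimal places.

(-1.1429, 0.9286, 8.1429)

At (-1/2, 5/2, 3/2): F = (13.2500, -5.0000, 2.5000).
Jacobian J = [[-3·v, -3·u + 4·v, 0], [2·v, 2·u, 1], [-1, 2, 0]].
At the point, J = [[-7.5000, 11.5000, 0.0000], [5.0000, -1.0000, 1.0000], [-1.0000, 2.0000, 0.0000]] (det J = 3.5000).
Solving J·Δ = −F gives Δ = (-0.6429, -1.5714, 6.6429).
Then the next iterate is (u, v, w)₁ = (-1.1429, 0.9286, 8.1429).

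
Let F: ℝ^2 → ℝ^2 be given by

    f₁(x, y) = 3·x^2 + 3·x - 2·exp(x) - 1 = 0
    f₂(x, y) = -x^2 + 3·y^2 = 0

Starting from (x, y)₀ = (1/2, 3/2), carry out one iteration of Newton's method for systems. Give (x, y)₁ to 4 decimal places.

(1.2576, 0.8620)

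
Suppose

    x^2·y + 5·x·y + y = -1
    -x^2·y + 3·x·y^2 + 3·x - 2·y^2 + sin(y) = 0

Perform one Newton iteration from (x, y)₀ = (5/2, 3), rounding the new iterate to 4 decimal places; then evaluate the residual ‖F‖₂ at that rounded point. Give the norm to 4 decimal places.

At (5/2, 3): F = (60.2500, 38.391120).
Jacobian J = [[2·x·y + 5·y, x^2 + 5·x + 1], [-2·x·y + 3·y^2 + 3, -x^2 + 6·x·y - 4·y + cos(y)]].
At the point, J = [[30.0000, 19.7500], [15.0000, 25.760008]] (det J = 476.550225).
Solving J·Δ = −F gives Δ = (-1.6658, -0.5204).
Then the next iterate is (x, y)₁ = (0.8342, 2.4796).
Re-evaluating at (0.8342, 2.4796): F = (15.547540, 4.481956), so ‖F‖₂ = 16.1807.

16.1807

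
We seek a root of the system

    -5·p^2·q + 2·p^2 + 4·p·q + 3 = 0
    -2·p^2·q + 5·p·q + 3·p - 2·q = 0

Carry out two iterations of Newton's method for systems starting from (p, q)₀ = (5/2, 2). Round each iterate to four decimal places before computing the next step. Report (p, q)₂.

(3.0181, -0.5682)

At (5/2, 2): F = (-27.0000, 3.5000).
Jacobian J = [[-10·p·q + 4·p + 4·q, -5·p^2 + 4·p], [-4·p·q + 5·q + 3, -2·p^2 + 5·p - 2]].
At the point, J = [[-32.0000, -21.2500], [-7.0000, -2.0000]] (det J = -84.7500).
Solving J·Δ = −F gives Δ = (1.5147, -3.5516).
Then the next iterate is (p, q)₁ = (4.0147, -1.5516).
Round to (4.0147, -1.5516) and repeat: F = (135.360815, 34.018064), J = [[72.144485, -64.530280], [20.158834, -14.162132]].
Δ = (-0.9966, 0.9834), so (p, q)₂ = (3.0181, -0.5682).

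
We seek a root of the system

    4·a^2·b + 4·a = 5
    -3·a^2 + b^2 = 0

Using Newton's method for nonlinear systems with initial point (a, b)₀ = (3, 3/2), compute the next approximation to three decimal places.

(1.602, 1.359)

At (3, 3/2): F = (61.000, -24.750).
Jacobian J = [[8·a·b + 4, 4·a^2], [-6·a, 2·b]].
At the point, J = [[40.000, 36.000], [-18.000, 3.000]] (det J = 768.000).
Solving J·Δ = −F gives Δ = (-1.398, -0.141).
Then the next iterate is (a, b)₁ = (1.602, 1.359).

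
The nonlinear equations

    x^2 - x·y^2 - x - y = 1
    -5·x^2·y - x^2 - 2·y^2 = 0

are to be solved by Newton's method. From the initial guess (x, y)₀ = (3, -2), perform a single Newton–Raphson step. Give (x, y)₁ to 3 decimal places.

At (3, -2): F = (-5.000, 73.000).
Jacobian J = [[2·x - y^2 - 1, -2·x·y - 1], [-10·x·y - 2·x, -5·x^2 - 4·y]].
At the point, J = [[1.000, 11.000], [54.000, -37.000]] (det J = -631.000).
Solving J·Δ = −F gives Δ = (-0.979, 0.544).
Then the next iterate is (x, y)₁ = (2.021, -1.456).

(2.021, -1.456)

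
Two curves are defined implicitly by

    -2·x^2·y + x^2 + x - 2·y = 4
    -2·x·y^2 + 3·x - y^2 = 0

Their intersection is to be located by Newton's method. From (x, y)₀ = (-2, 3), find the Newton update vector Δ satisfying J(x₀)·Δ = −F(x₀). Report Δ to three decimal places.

At (-2, 3): F = (-32.000, 21.000).
Jacobian J = [[-4·x·y + 2·x + 1, -2·x^2 - 2], [-2·y^2 + 3, -4·x·y - 2·y]].
At the point, J = [[21.000, -10.000], [-15.000, 18.000]] (det J = 228.000).
Solving J·Δ = −F gives Δ = (1.605, 0.171).

(1.605, 0.171)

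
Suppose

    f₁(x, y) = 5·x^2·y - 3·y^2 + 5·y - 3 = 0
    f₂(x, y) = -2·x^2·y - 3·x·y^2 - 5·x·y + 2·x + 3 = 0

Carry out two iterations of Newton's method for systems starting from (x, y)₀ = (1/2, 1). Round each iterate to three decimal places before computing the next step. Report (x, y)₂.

(0.447, 0.984)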